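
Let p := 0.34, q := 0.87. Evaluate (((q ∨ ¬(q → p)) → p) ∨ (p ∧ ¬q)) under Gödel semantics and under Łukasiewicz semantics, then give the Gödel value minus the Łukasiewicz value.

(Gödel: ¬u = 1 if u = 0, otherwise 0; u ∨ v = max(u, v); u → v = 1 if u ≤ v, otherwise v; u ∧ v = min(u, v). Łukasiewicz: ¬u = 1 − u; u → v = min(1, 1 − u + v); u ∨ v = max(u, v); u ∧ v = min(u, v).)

Gödel evaluation:
  (q → p): 0.87 > 0.34, so result = 0.34
  ¬(q → p): Gödel ¬ of 0.34 = 0 (operand ≠ 0)
  (q ∨ ¬(q → p)) = max(0.87, 0) = 0.87
  ((q ∨ ¬(q → p)) → p): 0.87 > 0.34, so result = 0.34
  ¬q: Gödel ¬ of 0.87 = 0 (operand ≠ 0)
  (p ∧ ¬q) = min(0.34, 0) = 0
  (((q ∨ ¬(q → p)) → p) ∨ (p ∧ ¬q)) = max(0.34, 0) = 0.34
  Gödel value = 0.34
Łukasiewicz evaluation:
  (q → p): min(1, 1 − 0.87 + 0.34) = 0.47
  ¬(q → p): Łukasiewicz ¬ gives 1 − 0.47 = 0.53
  (q ∨ ¬(q → p)) = max(0.87, 0.53) = 0.87
  ((q ∨ ¬(q → p)) → p): min(1, 1 − 0.87 + 0.34) = 0.47
  ¬q: Łukasiewicz ¬ gives 1 − 0.87 = 0.13
  (p ∧ ¬q) = min(0.34, 0.13) = 0.13
  (((q ∨ ¬(q → p)) → p) ∨ (p ∧ ¬q)) = max(0.47, 0.13) = 0.47
  Łukasiewicz value = 0.47
Difference: 0.34 − 0.47 = -0.13

-0.13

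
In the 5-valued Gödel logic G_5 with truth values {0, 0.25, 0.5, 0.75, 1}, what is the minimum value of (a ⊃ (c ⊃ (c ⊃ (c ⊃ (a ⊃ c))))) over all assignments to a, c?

1.00

Every assignment gives 1. For instance at a = 0, c = 0:
  (a ⊃ c): 0 ≤ 0, so result = 1
  (c ⊃ (a ⊃ c)): 0 ≤ 1, so result = 1
  (c ⊃ (c ⊃ (a ⊃ c))): 0 ≤ 1, so result = 1
  (c ⊃ (c ⊃ (c ⊃ (a ⊃ c)))): 0 ≤ 1, so result = 1
  (a ⊃ (c ⊃ (c ⊃ (c ⊃ (a ⊃ c))))): 0 ≤ 1, so result = 1
All 25 assignments give value 1 — the formula is a G_5-tautology.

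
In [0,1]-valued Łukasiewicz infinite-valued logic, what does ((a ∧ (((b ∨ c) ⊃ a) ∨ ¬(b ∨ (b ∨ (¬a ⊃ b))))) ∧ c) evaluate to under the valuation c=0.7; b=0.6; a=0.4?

0.40

(b ∨ c) = max(0.6, 0.7) = 0.7
((b ∨ c) ⊃ a): min(1, 1 − 0.7 + 0.4) = 0.7
¬a: Łukasiewicz ¬ gives 1 − 0.4 = 0.6
(¬a ⊃ b): min(1, 1 − 0.6 + 0.6) = 1
(b ∨ (¬a ⊃ b)) = max(0.6, 1) = 1
(b ∨ (b ∨ (¬a ⊃ b))) = max(0.6, 1) = 1
¬(b ∨ (b ∨ (¬a ⊃ b))): Łukasiewicz ¬ gives 1 − 1 = 0
(((b ∨ c) ⊃ a) ∨ ¬(b ∨ (b ∨ (¬a ⊃ b)))) = max(0.7, 0) = 0.7
(a ∧ (((b ∨ c) ⊃ a) ∨ ¬(b ∨ (b ∨ (¬a ⊃ b))))) = min(0.4, 0.7) = 0.4
((a ∧ (((b ∨ c) ⊃ a) ∨ ¬(b ∨ (b ∨ (¬a ⊃ b))))) ∧ c) = min(0.4, 0.7) = 0.4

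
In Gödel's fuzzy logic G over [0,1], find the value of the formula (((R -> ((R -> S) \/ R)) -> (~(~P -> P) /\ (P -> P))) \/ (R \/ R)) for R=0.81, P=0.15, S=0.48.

0.81

(R -> S): 0.81 > 0.48, so result = 0.48
((R -> S) \/ R) = max(0.48, 0.81) = 0.81
(R -> ((R -> S) \/ R)): 0.81 ≤ 0.81, so result = 1
~P: Gödel ¬ of 0.15 = 0 (operand ≠ 0)
(~P -> P): 0 ≤ 0.15, so result = 1
~(~P -> P): Gödel ¬ of 1 = 0 (operand ≠ 0)
(P -> P): 0.15 ≤ 0.15, so result = 1
(~(~P -> P) /\ (P -> P)) = min(0, 1) = 0
((R -> ((R -> S) \/ R)) -> (~(~P -> P) /\ (P -> P))): 1 > 0, so result = 0
(R \/ R) = max(0.81, 0.81) = 0.81
(((R -> ((R -> S) \/ R)) -> (~(~P -> P) /\ (P -> P))) \/ (R \/ R)) = max(0, 0.81) = 0.81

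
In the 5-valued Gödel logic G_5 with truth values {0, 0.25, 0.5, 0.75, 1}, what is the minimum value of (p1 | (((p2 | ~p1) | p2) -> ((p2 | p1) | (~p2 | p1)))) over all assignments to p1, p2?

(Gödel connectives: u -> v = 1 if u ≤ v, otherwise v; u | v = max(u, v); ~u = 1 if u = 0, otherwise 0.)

The minimum is attained at p1 = 0, p2 = 0.25:
  ~p1: Gödel ¬ of 0 = 1 (operand is 0)
  (p2 | ~p1) = max(0.25, 1) = 1
  ((p2 | ~p1) | p2) = max(1, 0.25) = 1
  (p2 | p1) = max(0.25, 0) = 0.25
  ~p2: Gödel ¬ of 0.25 = 0 (operand ≠ 0)
  (~p2 | p1) = max(0, 0) = 0
  ((p2 | p1) | (~p2 | p1)) = max(0.25, 0) = 0.25
  (((p2 | ~p1) | p2) -> ((p2 | p1) | (~p2 | p1))): 1 > 0.25, so result = 0.25
  (p1 | (((p2 | ~p1) | p2) -> ((p2 | p1) | (~p2 | p1)))) = max(0, 0.25) = 0.25
Checking all 25 assignments confirms none give a value below 0.25.

0.25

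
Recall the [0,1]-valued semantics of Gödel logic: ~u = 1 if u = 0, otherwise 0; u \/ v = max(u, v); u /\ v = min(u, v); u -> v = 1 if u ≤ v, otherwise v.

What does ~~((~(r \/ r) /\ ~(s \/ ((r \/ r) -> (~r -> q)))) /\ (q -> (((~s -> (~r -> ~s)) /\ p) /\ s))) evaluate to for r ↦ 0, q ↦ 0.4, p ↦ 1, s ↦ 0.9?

(r \/ r) = max(0, 0) = 0
~(r \/ r): Gödel ¬ of 0 = 1 (operand is 0)
(r \/ r) = max(0, 0) = 0
~r: Gödel ¬ of 0 = 1 (operand is 0)
(~r -> q): 1 > 0.4, so result = 0.4
((r \/ r) -> (~r -> q)): 0 ≤ 0.4, so result = 1
(s \/ ((r \/ r) -> (~r -> q))) = max(0.9, 1) = 1
~(s \/ ((r \/ r) -> (~r -> q))): Gödel ¬ of 1 = 0 (operand ≠ 0)
(~(r \/ r) /\ ~(s \/ ((r \/ r) -> (~r -> q)))) = min(1, 0) = 0
~s: Gödel ¬ of 0.9 = 0 (operand ≠ 0)
~r: Gödel ¬ of 0 = 1 (operand is 0)
~s: Gödel ¬ of 0.9 = 0 (operand ≠ 0)
(~r -> ~s): 1 > 0, so result = 0
(~s -> (~r -> ~s)): 0 ≤ 0, so result = 1
((~s -> (~r -> ~s)) /\ p) = min(1, 1) = 1
(((~s -> (~r -> ~s)) /\ p) /\ s) = min(1, 0.9) = 0.9
(q -> (((~s -> (~r -> ~s)) /\ p) /\ s)): 0.4 ≤ 0.9, so result = 1
((~(r \/ r) /\ ~(s \/ ((r \/ r) -> (~r -> q)))) /\ (q -> (((~s -> (~r -> ~s)) /\ p) /\ s))) = min(0, 1) = 0
~((~(r \/ r) /\ ~(s \/ ((r \/ r) -> (~r -> q)))) /\ (q -> (((~s -> (~r -> ~s)) /\ p) /\ s))): Gödel ¬ of 0 = 1 (operand is 0)
~~((~(r \/ r) /\ ~(s \/ ((r \/ r) -> (~r -> q)))) /\ (q -> (((~s -> (~r -> ~s)) /\ p) /\ s))): Gödel ¬ of 1 = 0 (operand ≠ 0)

0.00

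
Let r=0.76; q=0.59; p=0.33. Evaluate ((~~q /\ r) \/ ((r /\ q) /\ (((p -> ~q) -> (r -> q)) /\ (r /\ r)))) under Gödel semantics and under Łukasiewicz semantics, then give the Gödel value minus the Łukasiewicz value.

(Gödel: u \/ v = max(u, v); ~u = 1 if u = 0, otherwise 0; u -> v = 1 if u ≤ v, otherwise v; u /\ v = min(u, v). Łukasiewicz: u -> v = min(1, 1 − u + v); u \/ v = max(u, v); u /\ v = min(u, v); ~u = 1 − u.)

0.17

Gödel evaluation:
  ~q: Gödel ¬ of 0.59 = 0 (operand ≠ 0)
  ~~q: Gödel ¬ of 0 = 1 (operand is 0)
  (~~q /\ r) = min(1, 0.76) = 0.76
  (r /\ q) = min(0.76, 0.59) = 0.59
  ~q: Gödel ¬ of 0.59 = 0 (operand ≠ 0)
  (p -> ~q): 0.33 > 0, so result = 0
  (r -> q): 0.76 > 0.59, so result = 0.59
  ((p -> ~q) -> (r -> q)): 0 ≤ 0.59, so result = 1
  (r /\ r) = min(0.76, 0.76) = 0.76
  (((p -> ~q) -> (r -> q)) /\ (r /\ r)) = min(1, 0.76) = 0.76
  ((r /\ q) /\ (((p -> ~q) -> (r -> q)) /\ (r /\ r))) = min(0.59, 0.76) = 0.59
  ((~~q /\ r) \/ ((r /\ q) /\ (((p -> ~q) -> (r -> q)) /\ (r /\ r)))) = max(0.76, 0.59) = 0.76
  Gödel value = 0.76
Łukasiewicz evaluation:
  ~q: Łukasiewicz ¬ gives 1 − 0.59 = 0.41
  ~~q: Łukasiewicz ¬ gives 1 − 0.41 = 0.59
  (~~q /\ r) = min(0.59, 0.76) = 0.59
  (r /\ q) = min(0.76, 0.59) = 0.59
  ~q: Łukasiewicz ¬ gives 1 − 0.59 = 0.41
  (p -> ~q): min(1, 1 − 0.33 + 0.41) = 1
  (r -> q): min(1, 1 − 0.76 + 0.59) = 0.83
  ((p -> ~q) -> (r -> q)): min(1, 1 − 1 + 0.83) = 0.83
  (r /\ r) = min(0.76, 0.76) = 0.76
  (((p -> ~q) -> (r -> q)) /\ (r /\ r)) = min(0.83, 0.76) = 0.76
  ((r /\ q) /\ (((p -> ~q) -> (r -> q)) /\ (r /\ r))) = min(0.59, 0.76) = 0.59
  ((~~q /\ r) \/ ((r /\ q) /\ (((p -> ~q) -> (r -> q)) /\ (r /\ r)))) = max(0.59, 0.59) = 0.59
  Łukasiewicz value = 0.59
Difference: 0.76 − 0.59 = 0.17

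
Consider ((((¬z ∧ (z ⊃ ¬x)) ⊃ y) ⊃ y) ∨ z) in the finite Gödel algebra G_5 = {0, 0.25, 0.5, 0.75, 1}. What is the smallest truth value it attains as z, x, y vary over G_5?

The minimum is attained at z = 0.25, x = 0, y = 0:
  ¬z: Gödel ¬ of 0.25 = 0 (operand ≠ 0)
  ¬x: Gödel ¬ of 0 = 1 (operand is 0)
  (z ⊃ ¬x): 0.25 ≤ 1, so result = 1
  (¬z ∧ (z ⊃ ¬x)) = min(0, 1) = 0
  ((¬z ∧ (z ⊃ ¬x)) ⊃ y): 0 ≤ 0, so result = 1
  (((¬z ∧ (z ⊃ ¬x)) ⊃ y) ⊃ y): 1 > 0, so result = 0
  ((((¬z ∧ (z ⊃ ¬x)) ⊃ y) ⊃ y) ∨ z) = max(0, 0.25) = 0.25
Checking all 125 assignments confirms none give a value below 0.25.

0.25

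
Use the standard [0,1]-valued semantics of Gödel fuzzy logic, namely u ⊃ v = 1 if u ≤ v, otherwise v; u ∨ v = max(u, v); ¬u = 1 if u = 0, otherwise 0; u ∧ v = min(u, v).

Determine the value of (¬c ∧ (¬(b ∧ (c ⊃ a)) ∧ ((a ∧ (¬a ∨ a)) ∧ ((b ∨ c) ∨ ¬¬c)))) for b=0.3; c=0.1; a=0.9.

0.00

¬c: Gödel ¬ of 0.1 = 0 (operand ≠ 0)
(c ⊃ a): 0.1 ≤ 0.9, so result = 1
(b ∧ (c ⊃ a)) = min(0.3, 1) = 0.3
¬(b ∧ (c ⊃ a)): Gödel ¬ of 0.3 = 0 (operand ≠ 0)
¬a: Gödel ¬ of 0.9 = 0 (operand ≠ 0)
(¬a ∨ a) = max(0, 0.9) = 0.9
(a ∧ (¬a ∨ a)) = min(0.9, 0.9) = 0.9
(b ∨ c) = max(0.3, 0.1) = 0.3
¬c: Gödel ¬ of 0.1 = 0 (operand ≠ 0)
¬¬c: Gödel ¬ of 0 = 1 (operand is 0)
((b ∨ c) ∨ ¬¬c) = max(0.3, 1) = 1
((a ∧ (¬a ∨ a)) ∧ ((b ∨ c) ∨ ¬¬c)) = min(0.9, 1) = 0.9
(¬(b ∧ (c ⊃ a)) ∧ ((a ∧ (¬a ∨ a)) ∧ ((b ∨ c) ∨ ¬¬c))) = min(0, 0.9) = 0
(¬c ∧ (¬(b ∧ (c ⊃ a)) ∧ ((a ∧ (¬a ∨ a)) ∧ ((b ∨ c) ∨ ¬¬c)))) = min(0, 0) = 0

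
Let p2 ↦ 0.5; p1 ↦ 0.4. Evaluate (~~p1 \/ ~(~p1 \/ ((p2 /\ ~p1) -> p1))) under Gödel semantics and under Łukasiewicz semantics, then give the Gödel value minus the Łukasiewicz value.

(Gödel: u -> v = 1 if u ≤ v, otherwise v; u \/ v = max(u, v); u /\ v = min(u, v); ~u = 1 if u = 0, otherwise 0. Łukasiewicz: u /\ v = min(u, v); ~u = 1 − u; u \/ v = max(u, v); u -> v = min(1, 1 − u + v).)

0.60

Gödel evaluation:
  ~p1: Gödel ¬ of 0.4 = 0 (operand ≠ 0)
  ~~p1: Gödel ¬ of 0 = 1 (operand is 0)
  ~p1: Gödel ¬ of 0.4 = 0 (operand ≠ 0)
  ~p1: Gödel ¬ of 0.4 = 0 (operand ≠ 0)
  (p2 /\ ~p1) = min(0.5, 0) = 0
  ((p2 /\ ~p1) -> p1): 0 ≤ 0.4, so result = 1
  (~p1 \/ ((p2 /\ ~p1) -> p1)) = max(0, 1) = 1
  ~(~p1 \/ ((p2 /\ ~p1) -> p1)): Gödel ¬ of 1 = 0 (operand ≠ 0)
  (~~p1 \/ ~(~p1 \/ ((p2 /\ ~p1) -> p1))) = max(1, 0) = 1
  Gödel value = 1
Łukasiewicz evaluation:
  ~p1: Łukasiewicz ¬ gives 1 − 0.4 = 0.6
  ~~p1: Łukasiewicz ¬ gives 1 − 0.6 = 0.4
  ~p1: Łukasiewicz ¬ gives 1 − 0.4 = 0.6
  ~p1: Łukasiewicz ¬ gives 1 − 0.4 = 0.6
  (p2 /\ ~p1) = min(0.5, 0.6) = 0.5
  ((p2 /\ ~p1) -> p1): min(1, 1 − 0.5 + 0.4) = 0.9
  (~p1 \/ ((p2 /\ ~p1) -> p1)) = max(0.6, 0.9) = 0.9
  ~(~p1 \/ ((p2 /\ ~p1) -> p1)): Łukasiewicz ¬ gives 1 − 0.9 = 0.1
  (~~p1 \/ ~(~p1 \/ ((p2 /\ ~p1) -> p1))) = max(0.4, 0.1) = 0.4
  Łukasiewicz value = 0.4
Difference: 1 − 0.4 = 0.60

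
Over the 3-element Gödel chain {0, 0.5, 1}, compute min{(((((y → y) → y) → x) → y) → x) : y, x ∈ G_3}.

0.00

The minimum is attained at y = 0.5, x = 0:
  (y → y): 0.5 ≤ 0.5, so result = 1
  ((y → y) → y): 1 > 0.5, so result = 0.5
  (((y → y) → y) → x): 0.5 > 0, so result = 0
  ((((y → y) → y) → x) → y): 0 ≤ 0.5, so result = 1
  (((((y → y) → y) → x) → y) → x): 1 > 0, so result = 0
Checking all 9 assignments confirms none give a value below 0.00.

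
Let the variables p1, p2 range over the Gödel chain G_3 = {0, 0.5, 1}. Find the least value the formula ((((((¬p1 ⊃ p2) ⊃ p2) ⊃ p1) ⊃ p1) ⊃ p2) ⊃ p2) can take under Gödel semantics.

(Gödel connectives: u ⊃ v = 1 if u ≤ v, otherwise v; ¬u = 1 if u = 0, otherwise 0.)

0.50

The minimum is attained at p1 = 0.5, p2 = 0.5:
  ¬p1: Gödel ¬ of 0.5 = 0 (operand ≠ 0)
  (¬p1 ⊃ p2): 0 ≤ 0.5, so result = 1
  ((¬p1 ⊃ p2) ⊃ p2): 1 > 0.5, so result = 0.5
  (((¬p1 ⊃ p2) ⊃ p2) ⊃ p1): 0.5 ≤ 0.5, so result = 1
  ((((¬p1 ⊃ p2) ⊃ p2) ⊃ p1) ⊃ p1): 1 > 0.5, so result = 0.5
  (((((¬p1 ⊃ p2) ⊃ p2) ⊃ p1) ⊃ p1) ⊃ p2): 0.5 ≤ 0.5, so result = 1
  ((((((¬p1 ⊃ p2) ⊃ p2) ⊃ p1) ⊃ p1) ⊃ p2) ⊃ p2): 1 > 0.5, so result = 0.5
Checking all 9 assignments confirms none give a value below 0.50.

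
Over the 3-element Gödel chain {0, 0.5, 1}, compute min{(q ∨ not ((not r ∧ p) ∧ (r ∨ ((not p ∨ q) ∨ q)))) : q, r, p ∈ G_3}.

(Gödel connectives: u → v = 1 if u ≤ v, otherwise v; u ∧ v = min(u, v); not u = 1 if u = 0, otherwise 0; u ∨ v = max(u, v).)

0.50

The minimum is attained at q = 0.5, r = 0, p = 0.5:
  not r: Gödel ¬ of 0 = 1 (operand is 0)
  (not r ∧ p) = min(1, 0.5) = 0.5
  not p: Gödel ¬ of 0.5 = 0 (operand ≠ 0)
  (not p ∨ q) = max(0, 0.5) = 0.5
  ((not p ∨ q) ∨ q) = max(0.5, 0.5) = 0.5
  (r ∨ ((not p ∨ q) ∨ q)) = max(0, 0.5) = 0.5
  ((not r ∧ p) ∧ (r ∨ ((not p ∨ q) ∨ q))) = min(0.5, 0.5) = 0.5
  not ((not r ∧ p) ∧ (r ∨ ((not p ∨ q) ∨ q))): Gödel ¬ of 0.5 = 0 (operand ≠ 0)
  (q ∨ not ((not r ∧ p) ∧ (r ∨ ((not p ∨ q) ∨ q)))) = max(0.5, 0) = 0.5
Checking all 27 assignments confirms none give a value below 0.50.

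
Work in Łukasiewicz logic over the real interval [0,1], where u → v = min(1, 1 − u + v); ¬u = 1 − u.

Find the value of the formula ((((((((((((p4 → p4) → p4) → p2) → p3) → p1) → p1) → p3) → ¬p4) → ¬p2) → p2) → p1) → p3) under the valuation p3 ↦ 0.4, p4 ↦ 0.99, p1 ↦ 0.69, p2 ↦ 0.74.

0.49

(p4 → p4): min(1, 1 − 0.99 + 0.99) = 1
((p4 → p4) → p4): min(1, 1 − 1 + 0.99) = 0.99
(((p4 → p4) → p4) → p2): min(1, 1 − 0.99 + 0.74) = 0.75
((((p4 → p4) → p4) → p2) → p3): min(1, 1 − 0.75 + 0.4) = 0.65
(((((p4 → p4) → p4) → p2) → p3) → p1): min(1, 1 − 0.65 + 0.69) = 1
((((((p4 → p4) → p4) → p2) → p3) → p1) → p1): min(1, 1 − 1 + 0.69) = 0.69
(((((((p4 → p4) → p4) → p2) → p3) → p1) → p1) → p3): min(1, 1 − 0.69 + 0.4) = 0.71
¬p4: Łukasiewicz ¬ gives 1 − 0.99 = 0.01
((((((((p4 → p4) → p4) → p2) → p3) → p1) → p1) → p3) → ¬p4): min(1, 1 − 0.71 + 0.01) = 0.3
¬p2: Łukasiewicz ¬ gives 1 − 0.74 = 0.26
(((((((((p4 → p4) → p4) → p2) → p3) → p1) → p1) → p3) → ¬p4) → ¬p2): min(1, 1 − 0.3 + 0.26) = 0.96
((((((((((p4 → p4) → p4) → p2) → p3) → p1) → p1) → p3) → ¬p4) → ¬p2) → p2): min(1, 1 − 0.96 + 0.74) = 0.78
(((((((((((p4 → p4) → p4) → p2) → p3) → p1) → p1) → p3) → ¬p4) → ¬p2) → p2) → p1): min(1, 1 − 0.78 + 0.69) = 0.91
((((((((((((p4 → p4) → p4) → p2) → p3) → p1) → p1) → p3) → ¬p4) → ¬p2) → p2) → p1) → p3): min(1, 1 − 0.91 + 0.4) = 0.49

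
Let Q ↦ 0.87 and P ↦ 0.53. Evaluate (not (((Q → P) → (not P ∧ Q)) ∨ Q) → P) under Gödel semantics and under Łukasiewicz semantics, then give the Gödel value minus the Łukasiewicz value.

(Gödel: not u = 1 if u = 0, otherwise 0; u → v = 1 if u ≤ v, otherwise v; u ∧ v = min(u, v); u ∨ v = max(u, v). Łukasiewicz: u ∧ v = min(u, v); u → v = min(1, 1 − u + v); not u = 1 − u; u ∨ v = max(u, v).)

Gödel evaluation:
  (Q → P): 0.87 > 0.53, so result = 0.53
  not P: Gödel ¬ of 0.53 = 0 (operand ≠ 0)
  (not P ∧ Q) = min(0, 0.87) = 0
  ((Q → P) → (not P ∧ Q)): 0.53 > 0, so result = 0
  (((Q → P) → (not P ∧ Q)) ∨ Q) = max(0, 0.87) = 0.87
  not (((Q → P) → (not P ∧ Q)) ∨ Q): Gödel ¬ of 0.87 = 0 (operand ≠ 0)
  (not (((Q → P) → (not P ∧ Q)) ∨ Q) → P): 0 ≤ 0.53, so result = 1
  Gödel value = 1
Łukasiewicz evaluation:
  (Q → P): min(1, 1 − 0.87 + 0.53) = 0.66
  not P: Łukasiewicz ¬ gives 1 − 0.53 = 0.47
  (not P ∧ Q) = min(0.47, 0.87) = 0.47
  ((Q → P) → (not P ∧ Q)): min(1, 1 − 0.66 + 0.47) = 0.81
  (((Q → P) → (not P ∧ Q)) ∨ Q) = max(0.81, 0.87) = 0.87
  not (((Q → P) → (not P ∧ Q)) ∨ Q): Łukasiewicz ¬ gives 1 − 0.87 = 0.13
  (not (((Q → P) → (not P ∧ Q)) ∨ Q) → P): min(1, 1 − 0.13 + 0.53) = 1
  Łukasiewicz value = 1
Difference: 1 − 1 = 0.00

0.00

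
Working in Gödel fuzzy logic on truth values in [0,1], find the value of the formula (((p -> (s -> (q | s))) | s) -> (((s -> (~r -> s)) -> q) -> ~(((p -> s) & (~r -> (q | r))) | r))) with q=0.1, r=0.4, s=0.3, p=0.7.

0.00

(q | s) = max(0.1, 0.3) = 0.3
(s -> (q | s)): 0.3 ≤ 0.3, so result = 1
(p -> (s -> (q | s))): 0.7 ≤ 1, so result = 1
((p -> (s -> (q | s))) | s) = max(1, 0.3) = 1
~r: Gödel ¬ of 0.4 = 0 (operand ≠ 0)
(~r -> s): 0 ≤ 0.3, so result = 1
(s -> (~r -> s)): 0.3 ≤ 1, so result = 1
((s -> (~r -> s)) -> q): 1 > 0.1, so result = 0.1
(p -> s): 0.7 > 0.3, so result = 0.3
~r: Gödel ¬ of 0.4 = 0 (operand ≠ 0)
(q | r) = max(0.1, 0.4) = 0.4
(~r -> (q | r)): 0 ≤ 0.4, so result = 1
((p -> s) & (~r -> (q | r))) = min(0.3, 1) = 0.3
(((p -> s) & (~r -> (q | r))) | r) = max(0.3, 0.4) = 0.4
~(((p -> s) & (~r -> (q | r))) | r): Gödel ¬ of 0.4 = 0 (operand ≠ 0)
(((s -> (~r -> s)) -> q) -> ~(((p -> s) & (~r -> (q | r))) | r)): 0.1 > 0, so result = 0
(((p -> (s -> (q | s))) | s) -> (((s -> (~r -> s)) -> q) -> ~(((p -> s) & (~r -> (q | r))) | r))): 1 > 0, so result = 0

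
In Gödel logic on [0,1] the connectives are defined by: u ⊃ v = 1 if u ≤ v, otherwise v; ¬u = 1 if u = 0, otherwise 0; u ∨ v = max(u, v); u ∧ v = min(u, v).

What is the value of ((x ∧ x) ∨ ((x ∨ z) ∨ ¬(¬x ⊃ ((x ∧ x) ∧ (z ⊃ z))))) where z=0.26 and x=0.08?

0.26

(x ∧ x) = min(0.08, 0.08) = 0.08
(x ∨ z) = max(0.08, 0.26) = 0.26
¬x: Gödel ¬ of 0.08 = 0 (operand ≠ 0)
(x ∧ x) = min(0.08, 0.08) = 0.08
(z ⊃ z): 0.26 ≤ 0.26, so result = 1
((x ∧ x) ∧ (z ⊃ z)) = min(0.08, 1) = 0.08
(¬x ⊃ ((x ∧ x) ∧ (z ⊃ z))): 0 ≤ 0.08, so result = 1
¬(¬x ⊃ ((x ∧ x) ∧ (z ⊃ z))): Gödel ¬ of 1 = 0 (operand ≠ 0)
((x ∨ z) ∨ ¬(¬x ⊃ ((x ∧ x) ∧ (z ⊃ z)))) = max(0.26, 0) = 0.26
((x ∧ x) ∨ ((x ∨ z) ∨ ¬(¬x ⊃ ((x ∧ x) ∧ (z ⊃ z))))) = max(0.08, 0.26) = 0.26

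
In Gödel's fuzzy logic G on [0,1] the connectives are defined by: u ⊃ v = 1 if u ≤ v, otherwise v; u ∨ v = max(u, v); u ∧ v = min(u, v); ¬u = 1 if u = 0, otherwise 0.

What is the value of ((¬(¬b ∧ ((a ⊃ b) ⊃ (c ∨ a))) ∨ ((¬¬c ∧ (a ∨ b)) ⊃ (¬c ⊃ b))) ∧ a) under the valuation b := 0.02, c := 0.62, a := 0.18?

0.18

¬b: Gödel ¬ of 0.02 = 0 (operand ≠ 0)
(a ⊃ b): 0.18 > 0.02, so result = 0.02
(c ∨ a) = max(0.62, 0.18) = 0.62
((a ⊃ b) ⊃ (c ∨ a)): 0.02 ≤ 0.62, so result = 1
(¬b ∧ ((a ⊃ b) ⊃ (c ∨ a))) = min(0, 1) = 0
¬(¬b ∧ ((a ⊃ b) ⊃ (c ∨ a))): Gödel ¬ of 0 = 1 (operand is 0)
¬c: Gödel ¬ of 0.62 = 0 (operand ≠ 0)
¬¬c: Gödel ¬ of 0 = 1 (operand is 0)
(a ∨ b) = max(0.18, 0.02) = 0.18
(¬¬c ∧ (a ∨ b)) = min(1, 0.18) = 0.18
¬c: Gödel ¬ of 0.62 = 0 (operand ≠ 0)
(¬c ⊃ b): 0 ≤ 0.02, so result = 1
((¬¬c ∧ (a ∨ b)) ⊃ (¬c ⊃ b)): 0.18 ≤ 1, so result = 1
(¬(¬b ∧ ((a ⊃ b) ⊃ (c ∨ a))) ∨ ((¬¬c ∧ (a ∨ b)) ⊃ (¬c ⊃ b))) = max(1, 1) = 1
((¬(¬b ∧ ((a ⊃ b) ⊃ (c ∨ a))) ∨ ((¬¬c ∧ (a ∨ b)) ⊃ (¬c ⊃ b))) ∧ a) = min(1, 0.18) = 0.18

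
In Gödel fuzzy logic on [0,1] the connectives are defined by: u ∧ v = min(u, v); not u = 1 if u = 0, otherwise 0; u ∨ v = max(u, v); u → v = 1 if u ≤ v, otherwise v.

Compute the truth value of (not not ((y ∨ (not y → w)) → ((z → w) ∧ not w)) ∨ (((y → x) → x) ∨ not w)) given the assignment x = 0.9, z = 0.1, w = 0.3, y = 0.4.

0.90

not y: Gödel ¬ of 0.4 = 0 (operand ≠ 0)
(not y → w): 0 ≤ 0.3, so result = 1
(y ∨ (not y → w)) = max(0.4, 1) = 1
(z → w): 0.1 ≤ 0.3, so result = 1
not w: Gödel ¬ of 0.3 = 0 (operand ≠ 0)
((z → w) ∧ not w) = min(1, 0) = 0
((y ∨ (not y → w)) → ((z → w) ∧ not w)): 1 > 0, so result = 0
not ((y ∨ (not y → w)) → ((z → w) ∧ not w)): Gödel ¬ of 0 = 1 (operand is 0)
not not ((y ∨ (not y → w)) → ((z → w) ∧ not w)): Gödel ¬ of 1 = 0 (operand ≠ 0)
(y → x): 0.4 ≤ 0.9, so result = 1
((y → x) → x): 1 > 0.9, so result = 0.9
not w: Gödel ¬ of 0.3 = 0 (operand ≠ 0)
(((y → x) → x) ∨ not w) = max(0.9, 0) = 0.9
(not not ((y ∨ (not y → w)) → ((z → w) ∧ not w)) ∨ (((y → x) → x) ∨ not w)) = max(0, 0.9) = 0.9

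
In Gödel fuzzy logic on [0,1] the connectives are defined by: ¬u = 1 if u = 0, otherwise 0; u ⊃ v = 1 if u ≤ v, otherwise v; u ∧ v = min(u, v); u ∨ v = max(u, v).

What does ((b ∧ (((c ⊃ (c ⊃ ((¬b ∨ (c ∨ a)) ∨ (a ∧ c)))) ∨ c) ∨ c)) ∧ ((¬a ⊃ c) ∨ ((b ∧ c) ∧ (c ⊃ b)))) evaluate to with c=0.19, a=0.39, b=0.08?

0.08

¬b: Gödel ¬ of 0.08 = 0 (operand ≠ 0)
(c ∨ a) = max(0.19, 0.39) = 0.39
(¬b ∨ (c ∨ a)) = max(0, 0.39) = 0.39
(a ∧ c) = min(0.39, 0.19) = 0.19
((¬b ∨ (c ∨ a)) ∨ (a ∧ c)) = max(0.39, 0.19) = 0.39
(c ⊃ ((¬b ∨ (c ∨ a)) ∨ (a ∧ c))): 0.19 ≤ 0.39, so result = 1
(c ⊃ (c ⊃ ((¬b ∨ (c ∨ a)) ∨ (a ∧ c)))): 0.19 ≤ 1, so result = 1
((c ⊃ (c ⊃ ((¬b ∨ (c ∨ a)) ∨ (a ∧ c)))) ∨ c) = max(1, 0.19) = 1
(((c ⊃ (c ⊃ ((¬b ∨ (c ∨ a)) ∨ (a ∧ c)))) ∨ c) ∨ c) = max(1, 0.19) = 1
(b ∧ (((c ⊃ (c ⊃ ((¬b ∨ (c ∨ a)) ∨ (a ∧ c)))) ∨ c) ∨ c)) = min(0.08, 1) = 0.08
¬a: Gödel ¬ of 0.39 = 0 (operand ≠ 0)
(¬a ⊃ c): 0 ≤ 0.19, so result = 1
(b ∧ c) = min(0.08, 0.19) = 0.08
(c ⊃ b): 0.19 > 0.08, so result = 0.08
((b ∧ c) ∧ (c ⊃ b)) = min(0.08, 0.08) = 0.08
((¬a ⊃ c) ∨ ((b ∧ c) ∧ (c ⊃ b))) = max(1, 0.08) = 1
((b ∧ (((c ⊃ (c ⊃ ((¬b ∨ (c ∨ a)) ∨ (a ∧ c)))) ∨ c) ∨ c)) ∧ ((¬a ⊃ c) ∨ ((b ∧ c) ∧ (c ⊃ b)))) = min(0.08, 1) = 0.08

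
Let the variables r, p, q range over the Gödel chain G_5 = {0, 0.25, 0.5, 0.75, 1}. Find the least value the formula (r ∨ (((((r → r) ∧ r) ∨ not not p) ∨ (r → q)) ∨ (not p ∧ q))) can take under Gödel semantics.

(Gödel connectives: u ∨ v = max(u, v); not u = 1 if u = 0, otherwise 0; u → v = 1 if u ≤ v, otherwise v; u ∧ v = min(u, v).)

0.25

The minimum is attained at r = 0.25, p = 0, q = 0:
  (r → r): 0.25 ≤ 0.25, so result = 1
  ((r → r) ∧ r) = min(1, 0.25) = 0.25
  not p: Gödel ¬ of 0 = 1 (operand is 0)
  not not p: Gödel ¬ of 1 = 0 (operand ≠ 0)
  (((r → r) ∧ r) ∨ not not p) = max(0.25, 0) = 0.25
  (r → q): 0.25 > 0, so result = 0
  ((((r → r) ∧ r) ∨ not not p) ∨ (r → q)) = max(0.25, 0) = 0.25
  not p: Gödel ¬ of 0 = 1 (operand is 0)
  (not p ∧ q) = min(1, 0) = 0
  (((((r → r) ∧ r) ∨ not not p) ∨ (r → q)) ∨ (not p ∧ q)) = max(0.25, 0) = 0.25
  (r ∨ (((((r → r) ∧ r) ∨ not not p) ∨ (r → q)) ∨ (not p ∧ q))) = max(0.25, 0.25) = 0.25
Checking all 125 assignments confirms none give a value below 0.25.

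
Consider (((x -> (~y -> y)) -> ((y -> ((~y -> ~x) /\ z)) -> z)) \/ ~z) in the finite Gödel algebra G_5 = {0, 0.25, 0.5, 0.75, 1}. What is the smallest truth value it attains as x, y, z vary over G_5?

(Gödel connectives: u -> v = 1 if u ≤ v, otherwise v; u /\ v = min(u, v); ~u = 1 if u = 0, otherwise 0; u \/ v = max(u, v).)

0.25

The minimum is attained at x = 0, y = 0, z = 0.25:
  ~y: Gödel ¬ of 0 = 1 (operand is 0)
  (~y -> y): 1 > 0, so result = 0
  (x -> (~y -> y)): 0 ≤ 0, so result = 1
  ~y: Gödel ¬ of 0 = 1 (operand is 0)
  ~x: Gödel ¬ of 0 = 1 (operand is 0)
  (~y -> ~x): 1 ≤ 1, so result = 1
  ((~y -> ~x) /\ z) = min(1, 0.25) = 0.25
  (y -> ((~y -> ~x) /\ z)): 0 ≤ 0.25, so result = 1
  ((y -> ((~y -> ~x) /\ z)) -> z): 1 > 0.25, so result = 0.25
  ((x -> (~y -> y)) -> ((y -> ((~y -> ~x) /\ z)) -> z)): 1 > 0.25, so result = 0.25
  ~z: Gödel ¬ of 0.25 = 0 (operand ≠ 0)
  (((x -> (~y -> y)) -> ((y -> ((~y -> ~x) /\ z)) -> z)) \/ ~z) = max(0.25, 0) = 0.25
Checking all 125 assignments confirms none give a value below 0.25.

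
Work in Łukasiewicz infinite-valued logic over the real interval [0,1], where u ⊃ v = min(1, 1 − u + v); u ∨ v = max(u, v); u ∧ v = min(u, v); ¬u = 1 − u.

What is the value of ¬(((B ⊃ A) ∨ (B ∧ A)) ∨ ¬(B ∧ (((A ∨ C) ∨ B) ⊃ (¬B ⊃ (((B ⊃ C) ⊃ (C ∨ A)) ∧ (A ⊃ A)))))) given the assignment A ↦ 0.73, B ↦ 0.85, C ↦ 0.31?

(B ⊃ A): min(1, 1 − 0.85 + 0.73) = 0.88
(B ∧ A) = min(0.85, 0.73) = 0.73
((B ⊃ A) ∨ (B ∧ A)) = max(0.88, 0.73) = 0.88
(A ∨ C) = max(0.73, 0.31) = 0.73
((A ∨ C) ∨ B) = max(0.73, 0.85) = 0.85
¬B: Łukasiewicz ¬ gives 1 − 0.85 = 0.15
(B ⊃ C): min(1, 1 − 0.85 + 0.31) = 0.46
(C ∨ A) = max(0.31, 0.73) = 0.73
((B ⊃ C) ⊃ (C ∨ A)): min(1, 1 − 0.46 + 0.73) = 1
(A ⊃ A): min(1, 1 − 0.73 + 0.73) = 1
(((B ⊃ C) ⊃ (C ∨ A)) ∧ (A ⊃ A)) = min(1, 1) = 1
(¬B ⊃ (((B ⊃ C) ⊃ (C ∨ A)) ∧ (A ⊃ A))): min(1, 1 − 0.15 + 1) = 1
(((A ∨ C) ∨ B) ⊃ (¬B ⊃ (((B ⊃ C) ⊃ (C ∨ A)) ∧ (A ⊃ A)))): min(1, 1 − 0.85 + 1) = 1
(B ∧ (((A ∨ C) ∨ B) ⊃ (¬B ⊃ (((B ⊃ C) ⊃ (C ∨ A)) ∧ (A ⊃ A))))) = min(0.85, 1) = 0.85
¬(B ∧ (((A ∨ C) ∨ B) ⊃ (¬B ⊃ (((B ⊃ C) ⊃ (C ∨ A)) ∧ (A ⊃ A))))): Łukasiewicz ¬ gives 1 − 0.85 = 0.15
(((B ⊃ A) ∨ (B ∧ A)) ∨ ¬(B ∧ (((A ∨ C) ∨ B) ⊃ (¬B ⊃ (((B ⊃ C) ⊃ (C ∨ A)) ∧ (A ⊃ A)))))) = max(0.88, 0.15) = 0.88
¬(((B ⊃ A) ∨ (B ∧ A)) ∨ ¬(B ∧ (((A ∨ C) ∨ B) ⊃ (¬B ⊃ (((B ⊃ C) ⊃ (C ∨ A)) ∧ (A ⊃ A)))))): Łukasiewicz ¬ gives 1 − 0.88 = 0.12

0.12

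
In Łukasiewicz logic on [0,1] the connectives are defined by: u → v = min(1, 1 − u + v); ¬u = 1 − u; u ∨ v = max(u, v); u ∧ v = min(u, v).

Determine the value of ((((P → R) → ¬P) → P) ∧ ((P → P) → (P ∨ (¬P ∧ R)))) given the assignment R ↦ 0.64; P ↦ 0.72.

0.72

(P → R): min(1, 1 − 0.72 + 0.64) = 0.92
¬P: Łukasiewicz ¬ gives 1 − 0.72 = 0.28
((P → R) → ¬P): min(1, 1 − 0.92 + 0.28) = 0.36
(((P → R) → ¬P) → P): min(1, 1 − 0.36 + 0.72) = 1
(P → P): min(1, 1 − 0.72 + 0.72) = 1
¬P: Łukasiewicz ¬ gives 1 − 0.72 = 0.28
(¬P ∧ R) = min(0.28, 0.64) = 0.28
(P ∨ (¬P ∧ R)) = max(0.72, 0.28) = 0.72
((P → P) → (P ∨ (¬P ∧ R))): min(1, 1 − 1 + 0.72) = 0.72
((((P → R) → ¬P) → P) ∧ ((P → P) → (P ∨ (¬P ∧ R)))) = min(1, 0.72) = 0.72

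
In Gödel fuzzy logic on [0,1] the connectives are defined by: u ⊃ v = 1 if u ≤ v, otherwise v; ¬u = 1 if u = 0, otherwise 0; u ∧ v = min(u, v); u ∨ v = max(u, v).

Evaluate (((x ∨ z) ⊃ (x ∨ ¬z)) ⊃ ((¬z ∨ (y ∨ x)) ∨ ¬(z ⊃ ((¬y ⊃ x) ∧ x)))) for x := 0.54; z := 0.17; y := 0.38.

0.54

(x ∨ z) = max(0.54, 0.17) = 0.54
¬z: Gödel ¬ of 0.17 = 0 (operand ≠ 0)
(x ∨ ¬z) = max(0.54, 0) = 0.54
((x ∨ z) ⊃ (x ∨ ¬z)): 0.54 ≤ 0.54, so result = 1
¬z: Gödel ¬ of 0.17 = 0 (operand ≠ 0)
(y ∨ x) = max(0.38, 0.54) = 0.54
(¬z ∨ (y ∨ x)) = max(0, 0.54) = 0.54
¬y: Gödel ¬ of 0.38 = 0 (operand ≠ 0)
(¬y ⊃ x): 0 ≤ 0.54, so result = 1
((¬y ⊃ x) ∧ x) = min(1, 0.54) = 0.54
(z ⊃ ((¬y ⊃ x) ∧ x)): 0.17 ≤ 0.54, so result = 1
¬(z ⊃ ((¬y ⊃ x) ∧ x)): Gödel ¬ of 1 = 0 (operand ≠ 0)
((¬z ∨ (y ∨ x)) ∨ ¬(z ⊃ ((¬y ⊃ x) ∧ x))) = max(0.54, 0) = 0.54
(((x ∨ z) ⊃ (x ∨ ¬z)) ⊃ ((¬z ∨ (y ∨ x)) ∨ ¬(z ⊃ ((¬y ⊃ x) ∧ x)))): 1 > 0.54, so result = 0.54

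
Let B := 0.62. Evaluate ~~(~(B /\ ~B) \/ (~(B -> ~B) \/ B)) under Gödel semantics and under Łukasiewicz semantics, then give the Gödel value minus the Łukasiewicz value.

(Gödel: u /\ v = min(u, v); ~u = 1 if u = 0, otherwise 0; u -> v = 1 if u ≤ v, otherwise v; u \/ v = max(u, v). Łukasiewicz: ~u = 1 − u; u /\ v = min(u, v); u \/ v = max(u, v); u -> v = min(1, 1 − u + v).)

Gödel evaluation:
  ~B: Gödel ¬ of 0.62 = 0 (operand ≠ 0)
  (B /\ ~B) = min(0.62, 0) = 0
  ~(B /\ ~B): Gödel ¬ of 0 = 1 (operand is 0)
  ~B: Gödel ¬ of 0.62 = 0 (operand ≠ 0)
  (B -> ~B): 0.62 > 0, so result = 0
  ~(B -> ~B): Gödel ¬ of 0 = 1 (operand is 0)
  (~(B -> ~B) \/ B) = max(1, 0.62) = 1
  (~(B /\ ~B) \/ (~(B -> ~B) \/ B)) = max(1, 1) = 1
  ~(~(B /\ ~B) \/ (~(B -> ~B) \/ B)): Gödel ¬ of 1 = 0 (operand ≠ 0)
  ~~(~(B /\ ~B) \/ (~(B -> ~B) \/ B)): Gödel ¬ of 0 = 1 (operand is 0)
  Gödel value = 1
Łukasiewicz evaluation:
  ~B: Łukasiewicz ¬ gives 1 − 0.62 = 0.38
  (B /\ ~B) = min(0.62, 0.38) = 0.38
  ~(B /\ ~B): Łukasiewicz ¬ gives 1 − 0.38 = 0.62
  ~B: Łukasiewicz ¬ gives 1 − 0.62 = 0.38
  (B -> ~B): min(1, 1 − 0.62 + 0.38) = 0.76
  ~(B -> ~B): Łukasiewicz ¬ gives 1 − 0.76 = 0.24
  (~(B -> ~B) \/ B) = max(0.24, 0.62) = 0.62
  (~(B /\ ~B) \/ (~(B -> ~B) \/ B)) = max(0.62, 0.62) = 0.62
  ~(~(B /\ ~B) \/ (~(B -> ~B) \/ B)): Łukasiewicz ¬ gives 1 − 0.62 = 0.38
  ~~(~(B /\ ~B) \/ (~(B -> ~B) \/ B)): Łukasiewicz ¬ gives 1 − 0.38 = 0.62
  Łukasiewicz value = 0.62
Difference: 1 − 0.62 = 0.38

0.38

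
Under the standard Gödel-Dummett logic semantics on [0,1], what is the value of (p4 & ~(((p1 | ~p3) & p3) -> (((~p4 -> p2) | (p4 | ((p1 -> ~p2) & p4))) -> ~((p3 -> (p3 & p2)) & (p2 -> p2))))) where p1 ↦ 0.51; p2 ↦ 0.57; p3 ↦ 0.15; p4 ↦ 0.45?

0.45

~p3: Gödel ¬ of 0.15 = 0 (operand ≠ 0)
(p1 | ~p3) = max(0.51, 0) = 0.51
((p1 | ~p3) & p3) = min(0.51, 0.15) = 0.15
~p4: Gödel ¬ of 0.45 = 0 (operand ≠ 0)
(~p4 -> p2): 0 ≤ 0.57, so result = 1
~p2: Gödel ¬ of 0.57 = 0 (operand ≠ 0)
(p1 -> ~p2): 0.51 > 0, so result = 0
((p1 -> ~p2) & p4) = min(0, 0.45) = 0
(p4 | ((p1 -> ~p2) & p4)) = max(0.45, 0) = 0.45
((~p4 -> p2) | (p4 | ((p1 -> ~p2) & p4))) = max(1, 0.45) = 1
(p3 & p2) = min(0.15, 0.57) = 0.15
(p3 -> (p3 & p2)): 0.15 ≤ 0.15, so result = 1
(p2 -> p2): 0.57 ≤ 0.57, so result = 1
((p3 -> (p3 & p2)) & (p2 -> p2)) = min(1, 1) = 1
~((p3 -> (p3 & p2)) & (p2 -> p2)): Gödel ¬ of 1 = 0 (operand ≠ 0)
(((~p4 -> p2) | (p4 | ((p1 -> ~p2) & p4))) -> ~((p3 -> (p3 & p2)) & (p2 -> p2))): 1 > 0, so result = 0
(((p1 | ~p3) & p3) -> (((~p4 -> p2) | (p4 | ((p1 -> ~p2) & p4))) -> ~((p3 -> (p3 & p2)) & (p2 -> p2)))): 0.15 > 0, so result = 0
~(((p1 | ~p3) & p3) -> (((~p4 -> p2) | (p4 | ((p1 -> ~p2) & p4))) -> ~((p3 -> (p3 & p2)) & (p2 -> p2)))): Gödel ¬ of 0 = 1 (operand is 0)
(p4 & ~(((p1 | ~p3) & p3) -> (((~p4 -> p2) | (p4 | ((p1 -> ~p2) & p4))) -> ~((p3 -> (p3 & p2)) & (p2 -> p2))))) = min(0.45, 1) = 0.45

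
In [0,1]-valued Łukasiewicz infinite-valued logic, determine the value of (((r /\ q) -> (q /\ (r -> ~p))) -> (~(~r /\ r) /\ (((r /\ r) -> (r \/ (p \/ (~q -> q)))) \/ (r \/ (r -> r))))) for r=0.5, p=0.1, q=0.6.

(r /\ q) = min(0.5, 0.6) = 0.5
~p: Łukasiewicz ¬ gives 1 − 0.1 = 0.9
(r -> ~p): min(1, 1 − 0.5 + 0.9) = 1
(q /\ (r -> ~p)) = min(0.6, 1) = 0.6
((r /\ q) -> (q /\ (r -> ~p))): min(1, 1 − 0.5 + 0.6) = 1
~r: Łukasiewicz ¬ gives 1 − 0.5 = 0.5
(~r /\ r) = min(0.5, 0.5) = 0.5
~(~r /\ r): Łukasiewicz ¬ gives 1 − 0.5 = 0.5
(r /\ r) = min(0.5, 0.5) = 0.5
~q: Łukasiewicz ¬ gives 1 − 0.6 = 0.4
(~q -> q): min(1, 1 − 0.4 + 0.6) = 1
(p \/ (~q -> q)) = max(0.1, 1) = 1
(r \/ (p \/ (~q -> q))) = max(0.5, 1) = 1
((r /\ r) -> (r \/ (p \/ (~q -> q)))): min(1, 1 − 0.5 + 1) = 1
(r -> r): min(1, 1 − 0.5 + 0.5) = 1
(r \/ (r -> r)) = max(0.5, 1) = 1
(((r /\ r) -> (r \/ (p \/ (~q -> q)))) \/ (r \/ (r -> r))) = max(1, 1) = 1
(~(~r /\ r) /\ (((r /\ r) -> (r \/ (p \/ (~q -> q)))) \/ (r \/ (r -> r)))) = min(0.5, 1) = 0.5
(((r /\ q) -> (q /\ (r -> ~p))) -> (~(~r /\ r) /\ (((r /\ r) -> (r \/ (p \/ (~q -> q)))) \/ (r \/ (r -> r))))): min(1, 1 − 1 + 0.5) = 0.5

0.50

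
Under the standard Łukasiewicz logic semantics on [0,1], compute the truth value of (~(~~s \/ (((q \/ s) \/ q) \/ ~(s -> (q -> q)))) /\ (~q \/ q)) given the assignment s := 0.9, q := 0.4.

~s: Łukasiewicz ¬ gives 1 − 0.9 = 0.1
~~s: Łukasiewicz ¬ gives 1 − 0.1 = 0.9
(q \/ s) = max(0.4, 0.9) = 0.9
((q \/ s) \/ q) = max(0.9, 0.4) = 0.9
(q -> q): min(1, 1 − 0.4 + 0.4) = 1
(s -> (q -> q)): min(1, 1 − 0.9 + 1) = 1
~(s -> (q -> q)): Łukasiewicz ¬ gives 1 − 1 = 0
(((q \/ s) \/ q) \/ ~(s -> (q -> q))) = max(0.9, 0) = 0.9
(~~s \/ (((q \/ s) \/ q) \/ ~(s -> (q -> q)))) = max(0.9, 0.9) = 0.9
~(~~s \/ (((q \/ s) \/ q) \/ ~(s -> (q -> q)))): Łukasiewicz ¬ gives 1 − 0.9 = 0.1
~q: Łukasiewicz ¬ gives 1 − 0.4 = 0.6
(~q \/ q) = max(0.6, 0.4) = 0.6
(~(~~s \/ (((q \/ s) \/ q) \/ ~(s -> (q -> q)))) /\ (~q \/ q)) = min(0.1, 0.6) = 0.1

0.10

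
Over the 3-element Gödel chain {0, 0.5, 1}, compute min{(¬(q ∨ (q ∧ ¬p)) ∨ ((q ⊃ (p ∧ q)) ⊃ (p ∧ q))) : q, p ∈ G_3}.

The minimum is attained at q = 0.5, p = 0.5:
  ¬p: Gödel ¬ of 0.5 = 0 (operand ≠ 0)
  (q ∧ ¬p) = min(0.5, 0) = 0
  (q ∨ (q ∧ ¬p)) = max(0.5, 0) = 0.5
  ¬(q ∨ (q ∧ ¬p)): Gödel ¬ of 0.5 = 0 (operand ≠ 0)
  (p ∧ q) = min(0.5, 0.5) = 0.5
  (q ⊃ (p ∧ q)): 0.5 ≤ 0.5, so result = 1
  (p ∧ q) = min(0.5, 0.5) = 0.5
  ((q ⊃ (p ∧ q)) ⊃ (p ∧ q)): 1 > 0.5, so result = 0.5
  (¬(q ∨ (q ∧ ¬p)) ∨ ((q ⊃ (p ∧ q)) ⊃ (p ∧ q))) = max(0, 0.5) = 0.5
Checking all 9 assignments confirms none give a value below 0.50.

0.50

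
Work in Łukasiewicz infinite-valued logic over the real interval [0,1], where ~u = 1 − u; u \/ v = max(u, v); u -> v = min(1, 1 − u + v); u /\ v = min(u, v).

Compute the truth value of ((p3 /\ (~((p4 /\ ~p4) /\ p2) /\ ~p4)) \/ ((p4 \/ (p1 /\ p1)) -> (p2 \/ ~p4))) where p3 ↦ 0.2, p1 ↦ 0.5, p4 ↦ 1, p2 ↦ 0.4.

0.40

~p4: Łukasiewicz ¬ gives 1 − 1 = 0
(p4 /\ ~p4) = min(1, 0) = 0
((p4 /\ ~p4) /\ p2) = min(0, 0.4) = 0
~((p4 /\ ~p4) /\ p2): Łukasiewicz ¬ gives 1 − 0 = 1
~p4: Łukasiewicz ¬ gives 1 − 1 = 0
(~((p4 /\ ~p4) /\ p2) /\ ~p4) = min(1, 0) = 0
(p3 /\ (~((p4 /\ ~p4) /\ p2) /\ ~p4)) = min(0.2, 0) = 0
(p1 /\ p1) = min(0.5, 0.5) = 0.5
(p4 \/ (p1 /\ p1)) = max(1, 0.5) = 1
~p4: Łukasiewicz ¬ gives 1 − 1 = 0
(p2 \/ ~p4) = max(0.4, 0) = 0.4
((p4 \/ (p1 /\ p1)) -> (p2 \/ ~p4)): min(1, 1 − 1 + 0.4) = 0.4
((p3 /\ (~((p4 /\ ~p4) /\ p2) /\ ~p4)) \/ ((p4 \/ (p1 /\ p1)) -> (p2 \/ ~p4))) = max(0, 0.4) = 0.4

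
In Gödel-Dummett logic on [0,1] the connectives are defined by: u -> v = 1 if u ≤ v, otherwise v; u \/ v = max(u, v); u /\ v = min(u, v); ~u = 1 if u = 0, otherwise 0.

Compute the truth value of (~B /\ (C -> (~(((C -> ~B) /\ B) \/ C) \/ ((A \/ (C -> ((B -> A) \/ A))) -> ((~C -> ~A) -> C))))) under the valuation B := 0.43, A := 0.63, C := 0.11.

~B: Gödel ¬ of 0.43 = 0 (operand ≠ 0)
~B: Gödel ¬ of 0.43 = 0 (operand ≠ 0)
(C -> ~B): 0.11 > 0, so result = 0
((C -> ~B) /\ B) = min(0, 0.43) = 0
(((C -> ~B) /\ B) \/ C) = max(0, 0.11) = 0.11
~(((C -> ~B) /\ B) \/ C): Gödel ¬ of 0.11 = 0 (operand ≠ 0)
(B -> A): 0.43 ≤ 0.63, so result = 1
((B -> A) \/ A) = max(1, 0.63) = 1
(C -> ((B -> A) \/ A)): 0.11 ≤ 1, so result = 1
(A \/ (C -> ((B -> A) \/ A))) = max(0.63, 1) = 1
~C: Gödel ¬ of 0.11 = 0 (operand ≠ 0)
~A: Gödel ¬ of 0.63 = 0 (operand ≠ 0)
(~C -> ~A): 0 ≤ 0, so result = 1
((~C -> ~A) -> C): 1 > 0.11, so result = 0.11
((A \/ (C -> ((B -> A) \/ A))) -> ((~C -> ~A) -> C)): 1 > 0.11, so result = 0.11
(~(((C -> ~B) /\ B) \/ C) \/ ((A \/ (C -> ((B -> A) \/ A))) -> ((~C -> ~A) -> C))) = max(0, 0.11) = 0.11
(C -> (~(((C -> ~B) /\ B) \/ C) \/ ((A \/ (C -> ((B -> A) \/ A))) -> ((~C -> ~A) -> C)))): 0.11 ≤ 0.11, so result = 1
(~B /\ (C -> (~(((C -> ~B) /\ B) \/ C) \/ ((A \/ (C -> ((B -> A) \/ A))) -> ((~C -> ~A) -> C))))) = min(0, 1) = 0

0.00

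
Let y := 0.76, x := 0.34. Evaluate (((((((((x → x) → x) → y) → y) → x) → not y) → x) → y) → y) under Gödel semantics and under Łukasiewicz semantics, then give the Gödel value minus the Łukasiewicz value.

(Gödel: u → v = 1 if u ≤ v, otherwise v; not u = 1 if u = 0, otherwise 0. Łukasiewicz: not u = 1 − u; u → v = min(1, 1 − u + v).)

0.24

Gödel evaluation:
  (x → x): 0.34 ≤ 0.34, so result = 1
  ((x → x) → x): 1 > 0.34, so result = 0.34
  (((x → x) → x) → y): 0.34 ≤ 0.76, so result = 1
  ((((x → x) → x) → y) → y): 1 > 0.76, so result = 0.76
  (((((x → x) → x) → y) → y) → x): 0.76 > 0.34, so result = 0.34
  not y: Gödel ¬ of 0.76 = 0 (operand ≠ 0)
  ((((((x → x) → x) → y) → y) → x) → not y): 0.34 > 0, so result = 0
  (((((((x → x) → x) → y) → y) → x) → not y) → x): 0 ≤ 0.34, so result = 1
  ((((((((x → x) → x) → y) → y) → x) → not y) → x) → y): 1 > 0.76, so result = 0.76
  (((((((((x → x) → x) → y) → y) → x) → not y) → x) → y) → y): 0.76 ≤ 0.76, so result = 1
  Gödel value = 1
Łukasiewicz evaluation:
  (x → x): min(1, 1 − 0.34 + 0.34) = 1
  ((x → x) → x): min(1, 1 − 1 + 0.34) = 0.34
  (((x → x) → x) → y): min(1, 1 − 0.34 + 0.76) = 1
  ((((x → x) → x) → y) → y): min(1, 1 − 1 + 0.76) = 0.76
  (((((x → x) → x) → y) → y) → x): min(1, 1 − 0.76 + 0.34) = 0.58
  not y: Łukasiewicz ¬ gives 1 − 0.76 = 0.24
  ((((((x → x) → x) → y) → y) → x) → not y): min(1, 1 − 0.58 + 0.24) = 0.66
  (((((((x → x) → x) → y) → y) → x) → not y) → x): min(1, 1 − 0.66 + 0.34) = 0.68
  ((((((((x → x) → x) → y) → y) → x) → not y) → x) → y): min(1, 1 − 0.68 + 0.76) = 1
  (((((((((x → x) → x) → y) → y) → x) → not y) → x) → y) → y): min(1, 1 − 1 + 0.76) = 0.76
  Łukasiewicz value = 0.76
Difference: 1 − 0.76 = 0.24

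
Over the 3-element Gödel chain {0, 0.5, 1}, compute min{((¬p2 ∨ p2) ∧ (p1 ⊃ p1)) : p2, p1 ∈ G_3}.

The minimum is attained at p2 = 0.5, p1 = 0:
  ¬p2: Gödel ¬ of 0.5 = 0 (operand ≠ 0)
  (¬p2 ∨ p2) = max(0, 0.5) = 0.5
  (p1 ⊃ p1): 0 ≤ 0, so result = 1
  ((¬p2 ∨ p2) ∧ (p1 ⊃ p1)) = min(0.5, 1) = 0.5
Checking all 9 assignments confirms none give a value below 0.50.

0.50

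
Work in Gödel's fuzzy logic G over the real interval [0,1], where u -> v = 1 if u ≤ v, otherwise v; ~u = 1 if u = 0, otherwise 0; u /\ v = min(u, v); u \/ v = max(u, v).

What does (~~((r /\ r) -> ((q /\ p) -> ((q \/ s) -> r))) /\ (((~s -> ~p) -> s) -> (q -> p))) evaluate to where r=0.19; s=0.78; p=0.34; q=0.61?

(r /\ r) = min(0.19, 0.19) = 0.19
(q /\ p) = min(0.61, 0.34) = 0.34
(q \/ s) = max(0.61, 0.78) = 0.78
((q \/ s) -> r): 0.78 > 0.19, so result = 0.19
((q /\ p) -> ((q \/ s) -> r)): 0.34 > 0.19, so result = 0.19
((r /\ r) -> ((q /\ p) -> ((q \/ s) -> r))): 0.19 ≤ 0.19, so result = 1
~((r /\ r) -> ((q /\ p) -> ((q \/ s) -> r))): Gödel ¬ of 1 = 0 (operand ≠ 0)
~~((r /\ r) -> ((q /\ p) -> ((q \/ s) -> r))): Gödel ¬ of 0 = 1 (operand is 0)
~s: Gödel ¬ of 0.78 = 0 (operand ≠ 0)
~p: Gödel ¬ of 0.34 = 0 (operand ≠ 0)
(~s -> ~p): 0 ≤ 0, so result = 1
((~s -> ~p) -> s): 1 > 0.78, so result = 0.78
(q -> p): 0.61 > 0.34, so result = 0.34
(((~s -> ~p) -> s) -> (q -> p)): 0.78 > 0.34, so result = 0.34
(~~((r /\ r) -> ((q /\ p) -> ((q \/ s) -> r))) /\ (((~s -> ~p) -> s) -> (q -> p))) = min(1, 0.34) = 0.34

0.34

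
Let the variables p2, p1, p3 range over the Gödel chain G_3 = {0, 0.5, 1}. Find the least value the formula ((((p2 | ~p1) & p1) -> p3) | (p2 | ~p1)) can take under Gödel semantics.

0.50

The minimum is attained at p2 = 0.5, p1 = 0.5, p3 = 0:
  ~p1: Gödel ¬ of 0.5 = 0 (operand ≠ 0)
  (p2 | ~p1) = max(0.5, 0) = 0.5
  ((p2 | ~p1) & p1) = min(0.5, 0.5) = 0.5
  (((p2 | ~p1) & p1) -> p3): 0.5 > 0, so result = 0
  ~p1: Gödel ¬ of 0.5 = 0 (operand ≠ 0)
  (p2 | ~p1) = max(0.5, 0) = 0.5
  ((((p2 | ~p1) & p1) -> p3) | (p2 | ~p1)) = max(0, 0.5) = 0.5
Checking all 27 assignments confirms none give a value below 0.50.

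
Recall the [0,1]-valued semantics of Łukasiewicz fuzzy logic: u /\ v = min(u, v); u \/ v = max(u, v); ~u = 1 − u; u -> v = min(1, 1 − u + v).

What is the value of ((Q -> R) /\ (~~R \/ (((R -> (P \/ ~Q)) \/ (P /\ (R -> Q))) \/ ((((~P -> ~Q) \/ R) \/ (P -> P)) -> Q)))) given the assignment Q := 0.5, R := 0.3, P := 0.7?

0.80

(Q -> R): min(1, 1 − 0.5 + 0.3) = 0.8
~R: Łukasiewicz ¬ gives 1 − 0.3 = 0.7
~~R: Łukasiewicz ¬ gives 1 − 0.7 = 0.3
~Q: Łukasiewicz ¬ gives 1 − 0.5 = 0.5
(P \/ ~Q) = max(0.7, 0.5) = 0.7
(R -> (P \/ ~Q)): min(1, 1 − 0.3 + 0.7) = 1
(R -> Q): min(1, 1 − 0.3 + 0.5) = 1
(P /\ (R -> Q)) = min(0.7, 1) = 0.7
((R -> (P \/ ~Q)) \/ (P /\ (R -> Q))) = max(1, 0.7) = 1
~P: Łukasiewicz ¬ gives 1 − 0.7 = 0.3
~Q: Łukasiewicz ¬ gives 1 − 0.5 = 0.5
(~P -> ~Q): min(1, 1 − 0.3 + 0.5) = 1
((~P -> ~Q) \/ R) = max(1, 0.3) = 1
(P -> P): min(1, 1 − 0.7 + 0.7) = 1
(((~P -> ~Q) \/ R) \/ (P -> P)) = max(1, 1) = 1
((((~P -> ~Q) \/ R) \/ (P -> P)) -> Q): min(1, 1 − 1 + 0.5) = 0.5
(((R -> (P \/ ~Q)) \/ (P /\ (R -> Q))) \/ ((((~P -> ~Q) \/ R) \/ (P -> P)) -> Q)) = max(1, 0.5) = 1
(~~R \/ (((R -> (P \/ ~Q)) \/ (P /\ (R -> Q))) \/ ((((~P -> ~Q) \/ R) \/ (P -> P)) -> Q))) = max(0.3, 1) = 1
((Q -> R) /\ (~~R \/ (((R -> (P \/ ~Q)) \/ (P /\ (R -> Q))) \/ ((((~P -> ~Q) \/ R) \/ (P -> P)) -> Q)))) = min(0.8, 1) = 0.8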